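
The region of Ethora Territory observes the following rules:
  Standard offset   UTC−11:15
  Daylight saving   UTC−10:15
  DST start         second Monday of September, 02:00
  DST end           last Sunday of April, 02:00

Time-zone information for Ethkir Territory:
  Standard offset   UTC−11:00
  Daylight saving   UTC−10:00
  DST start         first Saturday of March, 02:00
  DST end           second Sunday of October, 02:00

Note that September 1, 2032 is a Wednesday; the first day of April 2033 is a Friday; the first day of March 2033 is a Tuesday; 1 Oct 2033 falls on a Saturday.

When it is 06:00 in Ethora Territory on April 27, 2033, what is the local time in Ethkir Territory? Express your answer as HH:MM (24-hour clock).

1 September 2032 is a Wednesday, so the first Monday is September 6 and the second is September 13.
1 April 2033 is a Friday, so Sundays fall on 3, 10, 17, 24; the last is April 24.
April 27, 2033 is outside the daylight-saving period (13 September 2032 – 24 April 2033), so Ethora Territory is on standard time, UTC−11:15.
06:00 Ethora Territory + 11h15m = 17:15 UTC.
1 March 2033 is a Tuesday, so the first Saturday is March 5.
1 October 2033 is a Saturday, so the first Sunday is October 2 and the second is October 9.
At the standard offset (UTC−11:00), 17:15 UTC − 11h = 06:15 Ethkir Territory standard time.
Daylight saving runs 5 March – 9 October; the standard-time date in Ethkir Territory, April 27, 2033, is inside that window, so Ethkir Territory is at UTC−10:00.
17:15 UTC − 10h = 07:15 Ethkir Territory.

07:15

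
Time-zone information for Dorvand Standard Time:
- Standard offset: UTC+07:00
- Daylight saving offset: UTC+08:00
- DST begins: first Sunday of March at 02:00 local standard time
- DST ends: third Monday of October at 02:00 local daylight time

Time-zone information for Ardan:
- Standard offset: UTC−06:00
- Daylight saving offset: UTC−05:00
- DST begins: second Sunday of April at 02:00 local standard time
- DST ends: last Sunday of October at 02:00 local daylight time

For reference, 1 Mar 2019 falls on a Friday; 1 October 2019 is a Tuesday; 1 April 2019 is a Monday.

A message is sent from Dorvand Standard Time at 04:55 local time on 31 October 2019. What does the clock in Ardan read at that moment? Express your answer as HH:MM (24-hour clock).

1 March 2019 is a Friday, so the first Sunday is March 3.
1 October 2019 is a Tuesday, so the first Monday is October 7 and the third is October 21.
31 October 2019 does not fall between 3 March and 21 October, so daylight saving is not in effect and Dorvand Standard Time is at UTC+07:00.
04:55 Dorvand Standard Time − 7h = 21:55 UTC (rolling into the previous day, 30 October 2019).
1 April 2019 is a Monday, so the first Sunday is April 7 and the second is April 14.
1 October 2019 is a Tuesday, so Sundays fall on 6, 13, 20, 27; the last is October 27.
At the standard offset (UTC−06:00), 21:55 UTC − 6h = 15:55 Ardan standard time.
The standard-time date in Ardan, 30 October 2019, does not fall between 14 April and 27 October, so daylight saving is not in effect and Ardan is at UTC−06:00.
21:55 UTC − 6h = 15:55 Ardan.

15:55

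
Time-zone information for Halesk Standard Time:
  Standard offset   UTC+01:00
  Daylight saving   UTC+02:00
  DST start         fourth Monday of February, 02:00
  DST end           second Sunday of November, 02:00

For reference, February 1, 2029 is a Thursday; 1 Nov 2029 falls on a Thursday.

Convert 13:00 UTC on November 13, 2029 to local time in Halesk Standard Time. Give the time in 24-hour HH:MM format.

14:00

1 February 2029 is a Thursday, so the first Monday is February 5 and the fourth is February 26.
1 November 2029 is a Thursday, so the first Sunday is November 4 and the second is November 11.
At the standard offset (UTC+01:00), 13:00 UTC + 1h = 14:00 Halesk Standard Time standard time.
Daylight saving runs 26 February – 11 November; the standard-time date in Halesk Standard Time, November 13, 2029, is outside that window, so Halesk Standard Time is on standard time at UTC+01:00.
13:00 UTC + 1h = 14:00 local.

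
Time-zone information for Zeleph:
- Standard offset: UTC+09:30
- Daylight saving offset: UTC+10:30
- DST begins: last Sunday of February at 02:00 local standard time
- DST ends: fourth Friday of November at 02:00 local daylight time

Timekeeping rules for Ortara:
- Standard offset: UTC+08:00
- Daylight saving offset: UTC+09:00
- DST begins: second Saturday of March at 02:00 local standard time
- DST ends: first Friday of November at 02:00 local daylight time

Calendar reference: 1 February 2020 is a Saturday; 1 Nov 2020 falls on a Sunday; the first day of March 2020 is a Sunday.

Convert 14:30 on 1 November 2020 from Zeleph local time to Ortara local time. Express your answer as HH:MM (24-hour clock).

13:00

1 February 2020 is a Saturday, so Sundays fall on 2, 9, 16, 23; the last is February 23.
1 November 2020 is a Sunday, so the first Friday is November 6 and the fourth is November 27.
Daylight saving runs 23 February – 27 November; 1 November 2020 is inside that window, so Zeleph is at UTC+10:30.
14:30 Zeleph − 10h30m = 04:00 UTC.
1 March 2020 is a Sunday, so the first Saturday is March 7 and the second is March 14.
1 November 2020 is a Sunday, so the first Friday is November 6.
At the standard offset (UTC+08:00), 04:00 UTC + 8h = 12:00 Ortara standard time.
The standard-time date in Ortara, 1 November 2020, falls between 14 March and 6 November, so daylight saving is in effect and Ortara is at UTC+09:00.
04:00 UTC + 9h = 13:00 Ortara.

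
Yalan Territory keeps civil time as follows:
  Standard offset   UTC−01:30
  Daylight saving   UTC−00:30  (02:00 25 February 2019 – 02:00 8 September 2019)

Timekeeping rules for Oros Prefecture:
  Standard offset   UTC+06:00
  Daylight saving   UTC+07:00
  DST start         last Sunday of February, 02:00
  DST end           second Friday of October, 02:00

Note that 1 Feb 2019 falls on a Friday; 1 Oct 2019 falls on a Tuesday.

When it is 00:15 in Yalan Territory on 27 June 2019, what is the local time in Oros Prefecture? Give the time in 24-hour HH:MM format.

Daylight saving runs 25 February – 8 September; 27 June 2019 is inside that window, so Yalan Territory is at UTC−00:30.
00:15 Yalan Territory + 0h30m = 00:45 UTC.
1 February 2019 is a Friday, so Sundays fall on 3, 10, 17, 24; the last is February 24.
1 October 2019 is a Tuesday, so the first Friday is October 4 and the second is October 11.
At the standard offset (UTC+06:00), 00:45 UTC + 6h = 06:45 Oros Prefecture standard time.
The standard-time date in Oros Prefecture, 27 June 2019, falls between 24 February and 11 October, so daylight saving is in effect and Oros Prefecture is at UTC+07:00.
00:45 UTC + 7h = 07:45 Oros Prefecture.

07:45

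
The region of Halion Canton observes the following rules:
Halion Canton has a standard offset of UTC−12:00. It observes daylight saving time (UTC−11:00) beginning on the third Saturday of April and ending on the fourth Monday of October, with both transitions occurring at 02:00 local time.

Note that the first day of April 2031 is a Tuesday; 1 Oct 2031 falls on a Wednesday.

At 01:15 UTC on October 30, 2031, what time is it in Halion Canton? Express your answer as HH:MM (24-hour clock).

13:15

1 April 2031 is a Tuesday, so the first Saturday is April 5 and the third is April 19.
1 October 2031 is a Wednesday, so the first Monday is October 6 and the fourth is October 27.
At the standard offset (UTC−12:00), 01:15 UTC − 12h = 13:15 Halion Canton standard time (rolling into the previous day, 29 October 2031).
The standard-time date in Halion Canton, October 29, 2031, does not fall between 19 April and 27 October, so daylight saving is not in effect and Halion Canton is at UTC−12:00.
01:15 UTC − 12h = 13:15 local (rolling into the previous day, 29 October 2031).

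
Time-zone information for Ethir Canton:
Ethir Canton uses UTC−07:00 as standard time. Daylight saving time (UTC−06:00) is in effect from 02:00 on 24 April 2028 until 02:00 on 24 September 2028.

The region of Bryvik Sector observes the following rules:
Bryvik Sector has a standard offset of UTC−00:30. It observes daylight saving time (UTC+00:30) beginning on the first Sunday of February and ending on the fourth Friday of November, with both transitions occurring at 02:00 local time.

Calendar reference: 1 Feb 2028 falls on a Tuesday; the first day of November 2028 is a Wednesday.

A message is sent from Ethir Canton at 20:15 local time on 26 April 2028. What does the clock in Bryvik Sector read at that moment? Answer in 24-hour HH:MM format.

26 April 2028 falls between 24 April and 24 September, so daylight saving is in effect and Ethir Canton is at UTC−06:00.
20:15 Ethir Canton + 6h = 02:15 UTC (rolling into the next day, 27 April 2028).
1 February 2028 is a Tuesday, so the first Sunday is February 6.
1 November 2028 is a Wednesday, so the first Friday is November 3 and the fourth is November 24.
At the standard offset (UTC−00:30), 02:15 UTC − 0h30m = 01:45 Bryvik Sector standard time.
The standard-time date in Bryvik Sector, 27 April 2028, lies within the daylight-saving period (6 February – 24 November), so Bryvik Sector is on daylight time, UTC+00:30.
02:15 UTC + 0h30m = 02:45 Bryvik Sector.

02:45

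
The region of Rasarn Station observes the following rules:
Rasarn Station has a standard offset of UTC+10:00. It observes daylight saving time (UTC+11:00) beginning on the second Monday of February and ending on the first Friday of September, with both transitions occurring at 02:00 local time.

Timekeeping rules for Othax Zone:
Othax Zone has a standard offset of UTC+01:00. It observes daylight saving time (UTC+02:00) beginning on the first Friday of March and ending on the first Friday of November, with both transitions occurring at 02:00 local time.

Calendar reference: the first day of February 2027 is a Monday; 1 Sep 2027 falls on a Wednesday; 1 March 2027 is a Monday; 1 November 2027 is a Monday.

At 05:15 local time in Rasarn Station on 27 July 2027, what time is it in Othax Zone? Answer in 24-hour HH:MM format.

20:15

1 February 2027 is a Monday, so the first Monday is February 1 and the second is February 8.
1 September 2027 is a Wednesday, so the first Friday is September 3.
Daylight saving runs 8 February – 3 September; 27 July 2027 is inside that window, so Rasarn Station is at UTC+11:00.
05:15 Rasarn Station − 11h = 18:15 UTC (rolling into the previous day, 26 July 2027).
1 March 2027 is a Monday, so the first Friday is March 5.
1 November 2027 is a Monday, so the first Friday is November 5.
At the standard offset (UTC+01:00), 18:15 UTC + 1h = 19:15 Othax Zone standard time.
The standard-time date in Othax Zone, 26 July 2027, lies within the daylight-saving period (5 March – 5 November), so Othax Zone is on daylight time, UTC+02:00.
18:15 UTC + 2h = 20:15 Othax Zone.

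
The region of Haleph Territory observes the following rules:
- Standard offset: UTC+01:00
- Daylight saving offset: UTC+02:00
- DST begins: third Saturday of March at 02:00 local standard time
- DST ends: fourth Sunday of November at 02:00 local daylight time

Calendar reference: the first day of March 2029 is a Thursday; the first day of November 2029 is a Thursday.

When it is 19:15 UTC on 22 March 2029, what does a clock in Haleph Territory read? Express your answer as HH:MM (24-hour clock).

21:15

1 March 2029 is a Thursday, so the first Saturday is March 3 and the third is March 17.
1 November 2029 is a Thursday, so the first Sunday is November 4 and the fourth is November 25.
At the standard offset (UTC+01:00), 19:15 UTC + 1h = 20:15 Haleph Territory standard time.
The standard-time date in Haleph Territory, 22 March 2029, lies within the daylight-saving period (17 March – 25 November), so Haleph Territory is on daylight time, UTC+02:00.
19:15 UTC + 2h = 21:15 local.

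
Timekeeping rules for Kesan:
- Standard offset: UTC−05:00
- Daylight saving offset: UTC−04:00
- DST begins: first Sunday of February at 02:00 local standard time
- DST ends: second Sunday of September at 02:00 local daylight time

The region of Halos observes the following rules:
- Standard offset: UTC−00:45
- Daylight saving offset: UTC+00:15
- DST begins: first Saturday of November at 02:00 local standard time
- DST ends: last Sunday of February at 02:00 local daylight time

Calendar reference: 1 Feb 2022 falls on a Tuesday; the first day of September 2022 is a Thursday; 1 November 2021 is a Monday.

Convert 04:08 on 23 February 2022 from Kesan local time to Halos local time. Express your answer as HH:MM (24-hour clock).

08:23

1 February 2022 is a Tuesday, so the first Sunday is February 6.
1 September 2022 is a Thursday, so the first Sunday is September 4 and the second is September 11.
Daylight saving runs 6 February – 11 September; 23 February 2022 is inside that window, so Kesan is at UTC−04:00.
04:08 Kesan + 4h = 08:08 UTC.
1 November 2021 is a Monday, so the first Saturday is November 6.
1 February 2022 is a Tuesday, so Sundays fall on 6, 13, 20, 27; the last is February 27.
At the standard offset (UTC−00:45), 08:08 UTC − 0h45m = 07:23 Halos standard time.
Daylight saving runs 6 November 2021 – 27 February 2022; the standard-time date in Halos, 23 February 2022, is inside that window, so Halos is at UTC+00:15.
08:08 UTC + 0h15m = 08:23 Halos.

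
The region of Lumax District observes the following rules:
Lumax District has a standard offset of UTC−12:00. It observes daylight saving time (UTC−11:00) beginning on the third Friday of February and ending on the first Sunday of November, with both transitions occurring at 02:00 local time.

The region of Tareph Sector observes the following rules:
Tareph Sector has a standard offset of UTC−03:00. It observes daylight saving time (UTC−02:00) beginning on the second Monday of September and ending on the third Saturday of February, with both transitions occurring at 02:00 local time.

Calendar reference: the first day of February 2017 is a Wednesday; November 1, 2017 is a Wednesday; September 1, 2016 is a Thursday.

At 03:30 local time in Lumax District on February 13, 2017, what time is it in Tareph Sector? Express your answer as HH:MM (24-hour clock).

1 February 2017 is a Wednesday, so the first Friday is February 3 and the third is February 17.
1 November 2017 is a Wednesday, so the first Sunday is November 5.
February 13, 2017 is outside the daylight-saving period (17 February – 5 November), so Lumax District is on standard time, UTC−12:00.
03:30 Lumax District + 12h = 15:30 UTC.
1 September 2016 is a Thursday, so the first Monday is September 5 and the second is September 12.
1 February 2017 is a Wednesday, so the first Saturday is February 4 and the third is February 18.
At the standard offset (UTC−03:00), 15:30 UTC − 3h = 12:30 Tareph Sector standard time.
The standard-time date in Tareph Sector, February 13, 2017, falls between 12 September 2016 and 18 February 2017, so daylight saving is in effect and Tareph Sector is at UTC−02:00.
15:30 UTC − 2h = 13:30 Tareph Sector.

13:30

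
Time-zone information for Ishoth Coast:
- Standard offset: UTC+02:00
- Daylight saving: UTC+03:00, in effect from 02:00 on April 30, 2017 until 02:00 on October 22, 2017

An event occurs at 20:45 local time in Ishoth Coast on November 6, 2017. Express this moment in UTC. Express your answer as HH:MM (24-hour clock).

18:45

November 6, 2017 is outside the daylight-saving period (30 April – 22 October), so Ishoth Coast is on standard time, UTC+02:00.
20:45 local − 2h = 18:45 UTC.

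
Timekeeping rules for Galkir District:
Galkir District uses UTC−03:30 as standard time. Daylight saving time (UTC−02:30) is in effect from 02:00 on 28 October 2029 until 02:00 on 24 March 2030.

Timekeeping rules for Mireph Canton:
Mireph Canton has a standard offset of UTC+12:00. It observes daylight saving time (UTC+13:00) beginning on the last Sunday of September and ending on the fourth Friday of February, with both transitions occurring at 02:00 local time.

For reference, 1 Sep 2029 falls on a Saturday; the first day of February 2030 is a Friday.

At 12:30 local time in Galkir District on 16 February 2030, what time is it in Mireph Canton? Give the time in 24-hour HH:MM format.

04:00

16 February 2030 falls between 28 October 2029 and 24 March 2030, so daylight saving is in effect and Galkir District is at UTC−02:30.
12:30 Galkir District + 2h30m = 15:00 UTC.
1 September 2029 is a Saturday, so Sundays fall on 2, 9, 16, 23, 30; the last is September 30.
1 February 2030 is a Friday, so the first Friday is February 1 and the fourth is February 22.
At the standard offset (UTC+12:00), 15:00 UTC + 12h = 03:00 Mireph Canton standard time (rolling into the next day, 17 February 2030).
Daylight saving runs 30 September 2029 – 22 February 2030; the standard-time date in Mireph Canton, 17 February 2030, is inside that window, so Mireph Canton is at UTC+13:00.
15:00 UTC + 13h = 04:00 Mireph Canton (rolling into the next day, 17 February 2030).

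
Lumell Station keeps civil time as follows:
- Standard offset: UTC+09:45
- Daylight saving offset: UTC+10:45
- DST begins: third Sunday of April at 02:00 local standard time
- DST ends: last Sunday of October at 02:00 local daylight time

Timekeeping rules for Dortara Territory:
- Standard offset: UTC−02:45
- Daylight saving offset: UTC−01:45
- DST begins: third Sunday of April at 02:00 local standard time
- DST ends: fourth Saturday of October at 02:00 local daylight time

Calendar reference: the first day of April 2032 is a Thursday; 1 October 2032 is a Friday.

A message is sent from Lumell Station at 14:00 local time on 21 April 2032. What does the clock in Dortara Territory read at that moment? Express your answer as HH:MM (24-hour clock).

1 April 2032 is a Thursday, so the first Sunday is April 4 and the third is April 18.
1 October 2032 is a Friday, so Sundays fall on 3, 10, 17, 24, 31; the last is October 31.
21 April 2032 lies within the daylight-saving period (18 April – 31 October), so Lumell Station is on daylight time, UTC+10:45.
14:00 Lumell Station − 10h45m = 03:15 UTC.
1 April 2032 is a Thursday, so the first Sunday is April 4 and the third is April 18.
1 October 2032 is a Friday, so the first Saturday is October 2 and the fourth is October 23.
At the standard offset (UTC−02:45), 03:15 UTC − 2h45m = 00:30 Dortara Territory standard time.
The standard-time date in Dortara Territory, 21 April 2032, lies within the daylight-saving period (18 April – 23 October), so Dortara Territory is on daylight time, UTC−01:45.
03:15 UTC − 1h45m = 01:30 Dortara Territory.

01:30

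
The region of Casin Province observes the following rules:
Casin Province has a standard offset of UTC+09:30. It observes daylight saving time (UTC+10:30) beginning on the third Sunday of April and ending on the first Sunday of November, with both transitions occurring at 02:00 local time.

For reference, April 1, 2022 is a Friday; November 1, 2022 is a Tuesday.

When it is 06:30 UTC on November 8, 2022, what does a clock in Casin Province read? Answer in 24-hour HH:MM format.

16:00

1 April 2022 is a Friday, so the first Sunday is April 3 and the third is April 17.
1 November 2022 is a Tuesday, so the first Sunday is November 6.
At the standard offset (UTC+09:30), 06:30 UTC + 9h30m = 16:00 Casin Province standard time.
The standard-time date in Casin Province, November 8, 2022, is outside the daylight-saving period (17 April – 6 November), so Casin Province is on standard time, UTC+09:30.
06:30 UTC + 9h30m = 16:00 local.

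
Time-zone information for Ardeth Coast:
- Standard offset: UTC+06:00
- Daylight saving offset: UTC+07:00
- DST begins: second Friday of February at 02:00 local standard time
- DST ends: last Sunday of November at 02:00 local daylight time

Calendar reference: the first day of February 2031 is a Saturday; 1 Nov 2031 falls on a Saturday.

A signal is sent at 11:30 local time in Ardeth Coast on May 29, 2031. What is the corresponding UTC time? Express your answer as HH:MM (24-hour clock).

1 February 2031 is a Saturday, so the first Friday is February 7 and the second is February 14.
1 November 2031 is a Saturday, so Sundays fall on 2, 9, 16, 23, 30; the last is November 30.
May 29, 2031 falls between 14 February and 30 November, so daylight saving is in effect and Ardeth Coast is at UTC+07:00.
11:30 local − 7h = 04:30 UTC.

04:30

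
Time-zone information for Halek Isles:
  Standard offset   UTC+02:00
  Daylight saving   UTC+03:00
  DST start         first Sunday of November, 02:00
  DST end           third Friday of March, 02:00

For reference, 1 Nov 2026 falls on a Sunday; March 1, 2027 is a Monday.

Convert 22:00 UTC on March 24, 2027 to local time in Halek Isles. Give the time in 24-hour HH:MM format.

00:00

1 November 2026 is a Sunday, so the first Sunday is November 1.
1 March 2027 is a Monday, so the first Friday is March 5 and the third is March 19.
At the standard offset (UTC+02:00), 22:00 UTC + 2h = 00:00 Halek Isles standard time (rolling into the next day, 25 March 2027).
Daylight saving runs 1 November 2026 – 19 March 2027; the standard-time date in Halek Isles, March 25, 2027, is outside that window, so Halek Isles is on standard time at UTC+02:00.
22:00 UTC + 2h = 00:00 local (rolling into the next day, 25 March 2027).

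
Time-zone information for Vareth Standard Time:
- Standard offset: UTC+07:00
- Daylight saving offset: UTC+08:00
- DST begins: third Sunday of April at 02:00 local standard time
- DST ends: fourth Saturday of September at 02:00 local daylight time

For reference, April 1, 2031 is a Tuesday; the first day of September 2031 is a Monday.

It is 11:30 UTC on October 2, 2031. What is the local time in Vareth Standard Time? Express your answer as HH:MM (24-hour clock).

1 April 2031 is a Tuesday, so the first Sunday is April 6 and the third is April 20.
1 September 2031 is a Monday, so the first Saturday is September 6 and the fourth is September 27.
At the standard offset (UTC+07:00), 11:30 UTC + 7h = 18:30 Vareth Standard Time standard time.
The standard-time date in Vareth Standard Time, October 2, 2031, is outside the daylight-saving period (20 April – 27 September), so Vareth Standard Time is on standard time, UTC+07:00.
11:30 UTC + 7h = 18:30 local.

18:30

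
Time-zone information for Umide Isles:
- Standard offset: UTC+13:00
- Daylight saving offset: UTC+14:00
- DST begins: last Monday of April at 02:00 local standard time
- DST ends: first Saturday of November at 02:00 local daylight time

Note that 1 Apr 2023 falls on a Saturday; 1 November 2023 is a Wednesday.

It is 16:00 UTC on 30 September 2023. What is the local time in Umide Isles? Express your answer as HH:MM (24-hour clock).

06:00

1 April 2023 is a Saturday, so Mondays fall on 3, 10, 17, 24; the last is April 24.
1 November 2023 is a Wednesday, so the first Saturday is November 4.
At the standard offset (UTC+13:00), 16:00 UTC + 13h = 05:00 Umide Isles standard time (rolling into the next day, 1 October 2023).
The standard-time date in Umide Isles, 1 October 2023, lies within the daylight-saving period (24 April – 4 November), so Umide Isles is on daylight time, UTC+14:00.
16:00 UTC + 14h = 06:00 local (rolling into the next day, 1 October 2023).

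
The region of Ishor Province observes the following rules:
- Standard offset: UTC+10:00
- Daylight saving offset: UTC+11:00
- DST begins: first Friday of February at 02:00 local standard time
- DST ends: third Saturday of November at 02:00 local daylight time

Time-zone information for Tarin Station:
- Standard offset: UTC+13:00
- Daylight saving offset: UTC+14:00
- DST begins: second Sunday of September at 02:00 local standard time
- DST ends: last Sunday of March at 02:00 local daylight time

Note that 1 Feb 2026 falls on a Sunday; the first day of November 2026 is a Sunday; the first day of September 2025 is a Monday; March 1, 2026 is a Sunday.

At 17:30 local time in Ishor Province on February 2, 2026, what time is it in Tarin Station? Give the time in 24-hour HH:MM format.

1 February 2026 is a Sunday, so the first Friday is February 6.
1 November 2026 is a Sunday, so the first Saturday is November 7 and the third is November 21.
February 2, 2026 does not fall between 6 February and 21 November, so daylight saving is not in effect and Ishor Province is at UTC+10:00.
17:30 Ishor Province − 10h = 07:30 UTC.
1 September 2025 is a Monday, so the first Sunday is September 7 and the second is September 14.
1 March 2026 is a Sunday, so Sundays fall on 1, 8, 15, 22, 29; the last is March 29.
At the standard offset (UTC+13:00), 07:30 UTC + 13h = 20:30 Tarin Station standard time.
The standard-time date in Tarin Station, February 2, 2026, falls between 14 September 2025 and 29 March 2026, so daylight saving is in effect and Tarin Station is at UTC+14:00.
07:30 UTC + 14h = 21:30 Tarin Station.

21:30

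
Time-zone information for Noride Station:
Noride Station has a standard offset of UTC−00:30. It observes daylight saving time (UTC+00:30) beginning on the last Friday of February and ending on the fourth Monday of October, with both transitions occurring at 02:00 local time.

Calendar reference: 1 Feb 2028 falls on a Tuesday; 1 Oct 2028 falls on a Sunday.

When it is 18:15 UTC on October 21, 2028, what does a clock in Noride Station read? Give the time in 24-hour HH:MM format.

18:45

1 February 2028 is a Tuesday, so Fridays fall on 4, 11, 18, 25; the last is February 25.
1 October 2028 is a Sunday, so the first Monday is October 2 and the fourth is October 23.
At the standard offset (UTC−00:30), 18:15 UTC − 0h30m = 17:45 Noride Station standard time.
Daylight saving runs 25 February – 23 October; the standard-time date in Noride Station, October 21, 2028, is inside that window, so Noride Station is at UTC+00:30.
18:15 UTC + 0h30m = 18:45 local.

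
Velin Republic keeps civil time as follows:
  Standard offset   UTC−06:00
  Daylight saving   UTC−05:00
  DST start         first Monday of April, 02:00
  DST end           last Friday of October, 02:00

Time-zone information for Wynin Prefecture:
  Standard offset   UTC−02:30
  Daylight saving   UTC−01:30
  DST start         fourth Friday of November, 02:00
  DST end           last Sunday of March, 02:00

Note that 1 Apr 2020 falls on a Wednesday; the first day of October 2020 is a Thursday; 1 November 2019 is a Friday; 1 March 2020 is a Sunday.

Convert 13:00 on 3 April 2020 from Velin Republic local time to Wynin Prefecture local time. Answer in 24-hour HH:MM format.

1 April 2020 is a Wednesday, so the first Monday is April 6.
1 October 2020 is a Thursday, so Fridays fall on 2, 9, 16, 23, 30; the last is October 30.
3 April 2020 is outside the daylight-saving period (6 April – 30 October), so Velin Republic is on standard time, UTC−06:00.
13:00 Velin Republic + 6h = 19:00 UTC.
1 November 2019 is a Friday, so the first Friday is November 1 and the fourth is November 22.
1 March 2020 is a Sunday, so Sundays fall on 1, 8, 15, 22, 29; the last is March 29.
At the standard offset (UTC−02:30), 19:00 UTC − 2h30m = 16:30 Wynin Prefecture standard time.
The standard-time date in Wynin Prefecture, 3 April 2020, is outside the daylight-saving period (22 November 2019 – 29 March 2020), so Wynin Prefecture is on standard time, UTC−02:30.
19:00 UTC − 2h30m = 16:30 Wynin Prefecture.

16:30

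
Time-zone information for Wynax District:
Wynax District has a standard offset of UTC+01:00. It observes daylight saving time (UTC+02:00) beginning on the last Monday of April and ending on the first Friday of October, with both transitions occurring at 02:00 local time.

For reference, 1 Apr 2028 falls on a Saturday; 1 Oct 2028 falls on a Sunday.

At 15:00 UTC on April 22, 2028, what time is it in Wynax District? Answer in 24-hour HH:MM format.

1 April 2028 is a Saturday, so Mondays fall on 3, 10, 17, 24; the last is April 24.
1 October 2028 is a Sunday, so the first Friday is October 6.
At the standard offset (UTC+01:00), 15:00 UTC + 1h = 16:00 Wynax District standard time.
The standard-time date in Wynax District, April 22, 2028, does not fall between 24 April and 6 October, so daylight saving is not in effect and Wynax District is at UTC+01:00.
15:00 UTC + 1h = 16:00 local.

16:00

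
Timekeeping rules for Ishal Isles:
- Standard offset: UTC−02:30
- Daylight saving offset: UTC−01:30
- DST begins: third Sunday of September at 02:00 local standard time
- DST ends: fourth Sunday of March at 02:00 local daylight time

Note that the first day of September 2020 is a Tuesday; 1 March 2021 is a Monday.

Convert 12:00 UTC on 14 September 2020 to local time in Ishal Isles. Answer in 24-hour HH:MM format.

09:30

1 September 2020 is a Tuesday, so the first Sunday is September 6 and the third is September 20.
1 March 2021 is a Monday, so the first Sunday is March 7 and the fourth is March 28.
At the standard offset (UTC−02:30), 12:00 UTC − 2h30m = 09:30 Ishal Isles standard time.
The standard-time date in Ishal Isles, 14 September 2020, is outside the daylight-saving period (20 September 2020 – 28 March 2021), so Ishal Isles is on standard time, UTC−02:30.
12:00 UTC − 2h30m = 09:30 local.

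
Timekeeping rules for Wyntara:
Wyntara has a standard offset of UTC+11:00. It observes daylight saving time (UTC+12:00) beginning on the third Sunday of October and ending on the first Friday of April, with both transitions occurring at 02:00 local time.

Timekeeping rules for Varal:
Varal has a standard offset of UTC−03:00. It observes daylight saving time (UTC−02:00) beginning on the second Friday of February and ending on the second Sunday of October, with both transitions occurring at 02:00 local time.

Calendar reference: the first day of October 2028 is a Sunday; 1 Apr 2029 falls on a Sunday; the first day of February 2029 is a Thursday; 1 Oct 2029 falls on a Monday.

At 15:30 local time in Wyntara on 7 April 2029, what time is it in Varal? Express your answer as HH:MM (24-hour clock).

02:30

1 October 2028 is a Sunday, so the first Sunday is October 1 and the third is October 15.
1 April 2029 is a Sunday, so the first Friday is April 6.
7 April 2029 does not fall between 15 October 2028 and 6 April 2029, so daylight saving is not in effect and Wyntara is at UTC+11:00.
15:30 Wyntara − 11h = 04:30 UTC.
1 February 2029 is a Thursday, so the first Friday is February 2 and the second is February 9.
1 October 2029 is a Monday, so the first Sunday is October 7 and the second is October 14.
At the standard offset (UTC−03:00), 04:30 UTC − 3h = 01:30 Varal standard time.
Daylight saving runs 9 February – 14 October; the standard-time date in Varal, 7 April 2029, is inside that window, so Varal is at UTC−02:00.
04:30 UTC − 2h = 02:30 Varal.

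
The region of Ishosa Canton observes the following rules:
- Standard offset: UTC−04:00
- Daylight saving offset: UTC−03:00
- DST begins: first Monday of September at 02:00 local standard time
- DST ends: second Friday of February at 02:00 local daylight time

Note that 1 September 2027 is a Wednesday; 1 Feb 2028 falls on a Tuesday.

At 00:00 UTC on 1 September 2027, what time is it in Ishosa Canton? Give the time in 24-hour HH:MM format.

1 September 2027 is a Wednesday, so the first Monday is September 6.
1 February 2028 is a Tuesday, so the first Friday is February 4 and the second is February 11.
At the standard offset (UTC−04:00), 00:00 UTC − 4h = 20:00 Ishosa Canton standard time (rolling into the previous day, 31 August 2027).
The standard-time date in Ishosa Canton, 31 August 2027, is outside the daylight-saving period (6 September 2027 – 11 February 2028), so Ishosa Canton is on standard time, UTC−04:00.
00:00 UTC − 4h = 20:00 local (rolling into the previous day, 31 August 2027).

20:00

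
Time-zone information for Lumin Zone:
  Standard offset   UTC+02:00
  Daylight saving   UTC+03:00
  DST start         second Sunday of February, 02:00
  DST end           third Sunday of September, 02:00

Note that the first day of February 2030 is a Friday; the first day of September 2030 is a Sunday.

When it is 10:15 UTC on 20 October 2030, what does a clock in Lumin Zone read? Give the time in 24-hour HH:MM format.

1 February 2030 is a Friday, so the first Sunday is February 3 and the second is February 10.
1 September 2030 is a Sunday, so the first Sunday is September 1 and the third is September 15.
At the standard offset (UTC+02:00), 10:15 UTC + 2h = 12:15 Lumin Zone standard time.
The standard-time date in Lumin Zone, 20 October 2030, is outside the daylight-saving period (10 February – 15 September), so Lumin Zone is on standard time, UTC+02:00.
10:15 UTC + 2h = 12:15 local.

12:15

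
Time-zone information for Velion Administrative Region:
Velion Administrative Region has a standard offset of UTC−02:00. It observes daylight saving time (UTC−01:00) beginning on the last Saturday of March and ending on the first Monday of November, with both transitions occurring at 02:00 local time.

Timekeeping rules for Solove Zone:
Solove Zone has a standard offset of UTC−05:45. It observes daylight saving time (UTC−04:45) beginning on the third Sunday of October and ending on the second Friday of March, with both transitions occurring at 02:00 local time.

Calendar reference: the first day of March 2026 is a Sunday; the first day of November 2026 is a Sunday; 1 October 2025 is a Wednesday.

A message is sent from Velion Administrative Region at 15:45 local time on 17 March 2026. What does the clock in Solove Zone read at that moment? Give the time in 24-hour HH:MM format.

12:00

1 March 2026 is a Sunday, so Saturdays fall on 7, 14, 21, 28; the last is March 28.
1 November 2026 is a Sunday, so the first Monday is November 2.
Daylight saving runs 28 March – 2 November; 17 March 2026 is outside that window, so Velion Administrative Region is on standard time at UTC−02:00.
15:45 Velion Administrative Region + 2h = 17:45 UTC.
1 October 2025 is a Wednesday, so the first Sunday is October 5 and the third is October 19.
1 March 2026 is a Sunday, so the first Friday is March 6 and the second is March 13.
At the standard offset (UTC−05:45), 17:45 UTC − 5h45m = 12:00 Solove Zone standard time.
The standard-time date in Solove Zone, 17 March 2026, is outside the daylight-saving period (19 October 2025 – 13 March 2026), so Solove Zone is on standard time, UTC−05:45.
17:45 UTC − 5h45m = 12:00 Solove Zone.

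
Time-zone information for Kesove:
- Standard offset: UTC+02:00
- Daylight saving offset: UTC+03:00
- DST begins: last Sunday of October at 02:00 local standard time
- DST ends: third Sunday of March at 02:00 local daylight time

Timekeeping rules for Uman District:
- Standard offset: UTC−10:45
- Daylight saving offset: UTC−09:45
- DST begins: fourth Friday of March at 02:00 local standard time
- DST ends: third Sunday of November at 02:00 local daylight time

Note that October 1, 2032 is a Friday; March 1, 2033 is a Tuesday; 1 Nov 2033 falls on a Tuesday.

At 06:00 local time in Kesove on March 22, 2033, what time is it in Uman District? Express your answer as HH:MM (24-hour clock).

1 October 2032 is a Friday, so Sundays fall on 3, 10, 17, 24, 31; the last is October 31.
1 March 2033 is a Tuesday, so the first Sunday is March 6 and the third is March 20.
Daylight saving runs 31 October 2032 – 20 March 2033; March 22, 2033 is outside that window, so Kesove is on standard time at UTC+02:00.
06:00 Kesove − 2h = 04:00 UTC.
1 March 2033 is a Tuesday, so the first Friday is March 4 and the fourth is March 25.
1 November 2033 is a Tuesday, so the first Sunday is November 6 and the third is November 20.
At the standard offset (UTC−10:45), 04:00 UTC − 10h45m = 17:15 Uman District standard time (rolling into the previous day, 21 March 2033).
The standard-time date in Uman District, March 21, 2033, does not fall between 25 March and 20 November, so daylight saving is not in effect and Uman District is at UTC−10:45.
04:00 UTC − 10h45m = 17:15 Uman District (rolling into the previous day, 21 March 2033).

17:15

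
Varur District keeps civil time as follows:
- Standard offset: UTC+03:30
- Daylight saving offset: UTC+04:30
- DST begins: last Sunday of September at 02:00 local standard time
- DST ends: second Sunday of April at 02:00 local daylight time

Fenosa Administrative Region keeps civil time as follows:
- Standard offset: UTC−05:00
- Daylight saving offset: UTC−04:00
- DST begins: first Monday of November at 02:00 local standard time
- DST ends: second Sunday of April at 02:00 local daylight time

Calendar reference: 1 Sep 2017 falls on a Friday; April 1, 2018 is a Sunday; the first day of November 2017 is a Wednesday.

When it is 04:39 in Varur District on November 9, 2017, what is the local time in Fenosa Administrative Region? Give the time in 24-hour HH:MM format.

1 September 2017 is a Friday, so Sundays fall on 3, 10, 17, 24; the last is September 24.
1 April 2018 is a Sunday, so the first Sunday is April 1 and the second is April 8.
November 9, 2017 lies within the daylight-saving period (24 September 2017 – 8 April 2018), so Varur District is on daylight time, UTC+04:30.
04:39 Varur District − 4h30m = 00:09 UTC.
1 November 2017 is a Wednesday, so the first Monday is November 6.
1 April 2018 is a Sunday, so the first Sunday is April 1 and the second is April 8.
At the standard offset (UTC−05:00), 00:09 UTC − 5h = 19:09 Fenosa Administrative Region standard time (rolling into the previous day, 8 November 2017).
The standard-time date in Fenosa Administrative Region, November 8, 2017, lies within the daylight-saving period (6 November 2017 – 8 April 2018), so Fenosa Administrative Region is on daylight time, UTC−04:00.
00:09 UTC − 4h = 20:09 Fenosa Administrative Region (rolling into the previous day, 8 November 2017).

20:09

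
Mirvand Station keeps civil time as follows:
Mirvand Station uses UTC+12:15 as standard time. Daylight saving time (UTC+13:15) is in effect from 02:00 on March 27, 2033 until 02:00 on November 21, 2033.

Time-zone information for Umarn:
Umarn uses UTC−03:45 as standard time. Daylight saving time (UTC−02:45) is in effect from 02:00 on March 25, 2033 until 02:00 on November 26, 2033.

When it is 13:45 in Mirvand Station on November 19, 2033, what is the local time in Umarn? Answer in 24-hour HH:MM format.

November 19, 2033 falls between 27 March and 21 November, so daylight saving is in effect and Mirvand Station is at UTC+13:15.
13:45 Mirvand Station − 13h15m = 00:30 UTC.
At the standard offset (UTC−03:45), 00:30 UTC − 3h45m = 20:45 Umarn standard time (rolling into the previous day, 18 November 2033).
Daylight saving runs 25 March – 26 November; the standard-time date in Umarn, November 18, 2033, is inside that window, so Umarn is at UTC−02:45.
00:30 UTC − 2h45m = 21:45 Umarn (rolling into the previous day, 18 November 2033).

21:45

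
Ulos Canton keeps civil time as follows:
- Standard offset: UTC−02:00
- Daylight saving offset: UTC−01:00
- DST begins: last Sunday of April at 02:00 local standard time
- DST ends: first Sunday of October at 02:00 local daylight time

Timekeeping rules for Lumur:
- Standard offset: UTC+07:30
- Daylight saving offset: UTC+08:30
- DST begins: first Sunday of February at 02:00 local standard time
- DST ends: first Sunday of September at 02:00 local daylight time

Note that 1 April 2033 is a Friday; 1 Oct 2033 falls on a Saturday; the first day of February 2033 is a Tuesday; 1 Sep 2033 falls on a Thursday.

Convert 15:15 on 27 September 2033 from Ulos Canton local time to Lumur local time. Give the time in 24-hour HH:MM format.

23:45

1 April 2033 is a Friday, so Sundays fall on 3, 10, 17, 24; the last is April 24.
1 October 2033 is a Saturday, so the first Sunday is October 2.
27 September 2033 falls between 24 April and 2 October, so daylight saving is in effect and Ulos Canton is at UTC−01:00.
15:15 Ulos Canton + 1h = 16:15 UTC.
1 February 2033 is a Tuesday, so the first Sunday is February 6.
1 September 2033 is a Thursday, so the first Sunday is September 4.
At the standard offset (UTC+07:30), 16:15 UTC + 7h30m = 23:45 Lumur standard time.
Daylight saving runs 6 February – 4 September; the standard-time date in Lumur, 27 September 2033, is outside that window, so Lumur is on standard time at UTC+07:30.
16:15 UTC + 7h30m = 23:45 Lumur.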